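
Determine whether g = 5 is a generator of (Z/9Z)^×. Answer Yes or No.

φ(9) = φ(3^2) = 3·(3−1) = 6 = 2 · 3.
Test 5^(6/q) mod 9 for each prime factor q of 6:
5^3 ≡ 8 (mod 9)  [q = 2: ≢ 1 ✓]
5^2 ≡ 7 (mod 9)  [q = 3: ≢ 1 ✓]
None equal 1, so ord_9(5) = 6: 5 is a primitive root.

Yes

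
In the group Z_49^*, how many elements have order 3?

2

φ(49) = φ(7^2) = 7·(7−1) = 42 = 2 · 3 · 7.
(Z/49Z)^× is cyclic (|G| = 42); a cyclic group of order m has exactly φ(d) elements of each order d | m, and none otherwise.
3 | 42, and φ(3) = 3 − 1 = 2.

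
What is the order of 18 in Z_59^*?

ord(18) | φ(59) = 59 − 1 = 58 = 2 · 29.
Divisors of 58: 1, 2, 29, 58.
Test each divisor d:
18^1 ≡ 18 (mod 59)
18^2 ≡ 29 (mod 59)
18^29 ≡ 58 (mod 59)
18^58 ≡ 1 (mod 59) ✓
Hence ord(18) = 58.

58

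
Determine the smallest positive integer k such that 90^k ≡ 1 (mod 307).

By Lagrange's theorem, ord_307(90) divides φ(307) = 307 − 1 = 306 = 2 · 3^2 · 17.
Divisors of 306: 1, 2, 3, 6, 9, 17, 18, 34, 51, 102, 153, 306.
Compute 90^d (mod 307) for the divisors d until we hit 1:
90^1 ≡ 90
90^2 ≡ 118
90^3 ≡ 182
90^6 ≡ 275
90^9 ≡ 9
90^17 ≡ 93
90^18 ≡ 81
90^34 ≡ 53
90^51 ≡ 17
90^102 ≡ 289
90^153 ≡ 1
Hence ord(90) = 153.

153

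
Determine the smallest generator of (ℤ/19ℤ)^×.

2

φ(19) = 19 − 1 = 18 = 2 · 3^2.
g is a primitive root iff g^(18/q) ≢ 1 (mod 19) for each prime q ∈ {2, 3}.
g = 2: 2^9 ≡ 18; 2^6 ≡ 7 — none is 1, so 2 is a primitive root.
So 2 is the smallest generator of (Z/19Z)^×.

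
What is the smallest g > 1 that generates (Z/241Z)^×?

7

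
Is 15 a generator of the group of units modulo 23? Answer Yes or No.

Yes

φ(23) = 23 − 1 = 22 = 2 · 11.
Test 15^(22/q) mod 23 for each prime factor q of 22:
15^11 ≡ 22 (mod 23)  [q = 2: ≢ 1 ✓]
15^2 ≡ 18 (mod 23)  [q = 11: ≢ 1 ✓]
Every test exponent gives a nontrivial residue, hence 15 generates the full group.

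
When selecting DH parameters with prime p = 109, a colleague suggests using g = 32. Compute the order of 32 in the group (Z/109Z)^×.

The order of 32 must divide φ(109) = 109 − 1 = 108 = 2^2 · 3^3.
Divisors of 108: 1, 2, 3, 4, 6, 9, 12, 18, 27, 36, 54, 108.
Test each divisor d:
32^1 ≡ 32
32^2 ≡ 43
32^3 ≡ 68
32^4 ≡ 105
32^6 ≡ 46
32^9 ≡ 76
32^12 ≡ 45
32^18 ≡ 108
32^27 ≡ 33
32^36 ≡ 1
Therefore the multiplicative order of 32 modulo 109 is 36.

36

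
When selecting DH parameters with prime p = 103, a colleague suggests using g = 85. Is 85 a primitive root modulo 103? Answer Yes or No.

Yes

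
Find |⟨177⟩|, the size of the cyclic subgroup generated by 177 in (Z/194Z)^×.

96

The order of 177 must divide φ(194) = φ(2)·φ(97) = 1·96 = 96 = 2^5 · 3.
Divisors of 96: 1, 2, 3, 4, 6, 8, 12, 16, 24, 32, 48, 96.
Test each divisor d:
177^1 ≡ 177 (mod 194)
177^2 ≡ 95 (mod 194)
177^3 ≡ 131 (mod 194)
177^4 ≡ 101 (mod 194)
177^6 ≡ 89 (mod 194)
177^8 ≡ 113 (mod 194)
177^12 ≡ 161 (mod 194)
177^16 ≡ 159 (mod 194)
177^24 ≡ 119 (mod 194)
177^32 ≡ 61 (mod 194)
177^48 ≡ 193 (mod 194)
177^96 ≡ 1 (mod 194) ✓
Hence ord(177) = 96.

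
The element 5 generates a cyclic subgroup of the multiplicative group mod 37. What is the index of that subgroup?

1

ord(5) | φ(37) = 37 − 1 = 36 = 2^2 · 3^2.
Divisors of 36: 1, 2, 3, 4, 6, 9, 12, 18, 36.
Check 5^d mod 37 for each divisor in increasing order:
5^1 ≡ 5 (mod 37)
5^2 ≡ 25 (mod 37)
5^3 ≡ 14 (mod 37)
5^4 ≡ 33 (mod 37)
5^6 ≡ 11 (mod 37)
5^9 ≡ 6 (mod 37)
5^12 ≡ 10 (mod 37)
5^18 ≡ 36 (mod 37)
5^36 ≡ 1 (mod 37) ✓
The order of 5 is 36, so the subgroup it generates has 36 elements.
The index is φ(37) / ord(5) = 36 / 36 = 1.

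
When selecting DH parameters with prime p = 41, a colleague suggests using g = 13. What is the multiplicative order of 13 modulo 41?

Since 13 ∈ (Z/41Z)^×, its order divides φ(41) = 41 − 1 = 40 = 2^3 · 5.
Divisors of 40: 1, 2, 4, 5, 8, 10, 20, 40.
Evaluate successive powers at the divisors of 40:
13^1 ≡ 13 (mod 41)
13^2 ≡ 5 (mod 41)
13^4 ≡ 25 (mod 41)
13^5 ≡ 38 (mod 41)
13^8 ≡ 10 (mod 41)
13^10 ≡ 9 (mod 41)
13^20 ≡ 40 (mod 41)
13^40 ≡ 1 (mod 41) ✓
So ord_41(13) = 40.

40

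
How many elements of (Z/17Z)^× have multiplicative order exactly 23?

0

φ(17) = 17 − 1 = 16 = 2^4.
Since (Z/17Z)^× is cyclic of order 16, the number of elements of order d is φ(d) when d | 16 and 0 otherwise.
Here 16 is not a multiple of 23, so there are no elements of order 23.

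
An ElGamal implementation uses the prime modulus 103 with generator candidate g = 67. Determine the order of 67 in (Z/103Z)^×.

The order of 67 must divide φ(103) = 103 − 1 = 102 = 2 · 3 · 17.
Divisors of 102: 1, 2, 3, 6, 17, 34, 51, 102.
Test each divisor d:
67^1 ≡ 67 (mod 103)
67^2 ≡ 60 (mod 103)
67^3 ≡ 3 (mod 103)
67^6 ≡ 9 (mod 103)
67^17 ≡ 57 (mod 103)
67^34 ≡ 56 (mod 103)
67^51 ≡ 102 (mod 103)
67^102 ≡ 1 (mod 103) ✓
Hence ord(67) = 102.

102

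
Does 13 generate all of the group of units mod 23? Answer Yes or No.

No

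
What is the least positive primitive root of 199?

3

φ(199) = 199 − 1 = 198 = 2 · 3^2 · 11.
g is a primitive root iff g^(198/q) ≢ 1 (mod 199) for each prime q ∈ {2, 3, 11}.
g = 2: 2^99 ≡ 1 — hits 1, so not a primitive root.
g = 3: 3^99 ≡ 198; 3^66 ≡ 106; 3^18 ≡ 125 — none is 1, so 3 is a primitive root.
The smallest primitive root modulo 199 is 3.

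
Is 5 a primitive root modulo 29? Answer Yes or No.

No

φ(29) = 29 − 1 = 28 = 2^2 · 7.
It suffices to check that the order of 5 is not a proper divisor of 28: compute 5^(28/q) for q ∈ {2, 7}.
5^14 ≡ 1 (mod 29)  [q = 2: ≡ 1 ✗]
5^4 ≡ 16 (mod 29)  [q = 7: ≢ 1 ✓]
5^14 ≡ 1 shows ord(5) | 14, strictly less than φ(29); not a primitive root.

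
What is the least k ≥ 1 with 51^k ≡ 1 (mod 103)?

102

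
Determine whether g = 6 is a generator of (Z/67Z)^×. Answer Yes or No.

No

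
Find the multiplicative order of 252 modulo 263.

262

By Lagrange's theorem, ord_263(252) divides φ(263) = 263 − 1 = 262 = 2 · 131.
Divisors of 262: 1, 2, 131, 262.
Compute 252^d (mod 263) for the divisors d until we hit 1:
252^1 ≡ 252 (mod 263)
252^2 ≡ 121 (mod 263)
252^131 ≡ 262 (mod 263)
252^262 ≡ 1 (mod 263) ✓
Therefore the multiplicative order of 252 modulo 263 is 262.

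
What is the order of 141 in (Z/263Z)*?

262

Since 141 ∈ (Z/263Z)^×, its order divides φ(263) = 263 − 1 = 262 = 2 · 131.
Divisors of 262: 1, 2, 131, 262.
Compute 141^d (mod 263) for the divisors d until we hit 1:
141^1 ≡ 141
141^2 ≡ 156
141^131 ≡ 262
141^262 ≡ 1
Hence ord(141) = 262.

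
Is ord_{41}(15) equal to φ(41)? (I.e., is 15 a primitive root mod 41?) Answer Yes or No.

Yes

φ(41) = 41 − 1 = 40 = 2^3 · 5.
It suffices to check that the order of 15 is not a proper divisor of 40: compute 15^(40/q) for q ∈ {2, 5}.
15^20 ≡ 40 (mod 41)  [q = 2: ≢ 1 ✓]
15^8 ≡ 18 (mod 41)  [q = 5: ≢ 1 ✓]
Every test exponent gives a nontrivial residue, hence 15 generates the full group.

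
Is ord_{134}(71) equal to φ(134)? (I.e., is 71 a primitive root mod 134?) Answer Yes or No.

φ(134) = φ(2)·φ(67) = 1·66 = 66 = 2 · 3 · 11.
Test 71^(66/q) mod 134 for each prime factor q of 66:
71^33 ≡ 1 (mod 134)  [q = 2: ≡ 1 ✗]
71^22 ≡ 29 (mod 134)  [q = 3: ≢ 1 ✓]
71^6 ≡ 9 (mod 134)  [q = 11: ≢ 1 ✓]
71^33 ≡ 1 shows ord(71) | 33, strictly less than φ(134); not a primitive root.

No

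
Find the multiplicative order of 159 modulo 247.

3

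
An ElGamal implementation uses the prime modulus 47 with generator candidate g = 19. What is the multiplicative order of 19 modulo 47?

46

By Lagrange's theorem, ord_47(19) divides φ(47) = 47 − 1 = 46 = 2 · 23.
Divisors of 46: 1, 2, 23, 46.
Evaluate successive powers at the divisors of 46:
19^1 ≡ 19
19^2 ≡ 32
19^23 ≡ 46
19^46 ≡ 1
Hence ord(19) = 46.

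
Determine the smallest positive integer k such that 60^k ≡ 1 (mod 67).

By Lagrange's theorem, ord_67(60) divides φ(67) = 67 − 1 = 66 = 2 · 3 · 11.
Divisors of 66: 1, 2, 3, 6, 11, 22, 33, 66.
Evaluate successive powers at the divisors of 66:
60^1 ≡ 60
60^2 ≡ 49
60^3 ≡ 59
60^6 ≡ 64
60^11 ≡ 37
60^22 ≡ 29
60^33 ≡ 1
The smallest such exponent is 33, so the order of 60 is 33.

33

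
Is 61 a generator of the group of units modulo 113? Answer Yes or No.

No

φ(113) = 113 − 1 = 112 = 2^4 · 7.
61 is a primitive root mod 113 iff 61^(φ(113)/q) ≢ 1 for every prime q | φ(113), i.e. q ∈ {2, 7}.
61^56 ≡ 1 (mod 113)  [q = 2: ≡ 1 ✗]
61^16 ≡ 106 (mod 113)  [q = 7: ≢ 1 ✓]
Since 61^56 ≡ 1, the order of 61 divides 56 < 112, so 61 is not a primitive root.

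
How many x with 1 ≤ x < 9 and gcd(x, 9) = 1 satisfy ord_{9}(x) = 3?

φ(9) = φ(3^2) = 3·(3−1) = 6 = 2 · 3.
In a cyclic group of order 6, there are φ(d) elements of order d for each divisor d of 6, and zero for non-divisors.
3 | 6, and φ(3) = 3 − 1 = 2.

2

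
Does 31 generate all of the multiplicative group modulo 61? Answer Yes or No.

Yes

φ(61) = 61 − 1 = 60 = 2^2 · 3 · 5.
It suffices to check that the order of 31 is not a proper divisor of 60: compute 31^(60/q) for q ∈ {2, 3, 5}.
31^30 ≡ 60 (mod 61)  [q = 2: ≢ 1 ✓]
31^20 ≡ 13 (mod 61)  [q = 3: ≢ 1 ✓]
31^12 ≡ 34 (mod 61)  [q = 5: ≢ 1 ✓]
None equal 1, so ord_61(31) = 60: 31 is a primitive root.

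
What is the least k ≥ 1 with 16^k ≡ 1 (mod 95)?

By Lagrange's theorem, ord_95(16) divides φ(95) = φ(5·19) = (5−1)·(19−1) = 4·18 = 72 = 2^3 · 3^2.
Divisors of 72: 1, 2, 3, 4, 6, 8, 9, 12, 18, 24, 36, 72.
Test each divisor d:
16^1 ≡ 16 (mod 95)
16^2 ≡ 66 (mod 95)
16^3 ≡ 11 (mod 95)
16^4 ≡ 81 (mod 95)
16^6 ≡ 26 (mod 95)
16^8 ≡ 6 (mod 95)
16^9 ≡ 1 (mod 95) ✓
Hence ord(16) = 9.

9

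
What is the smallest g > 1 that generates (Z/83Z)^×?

φ(83) = 83 − 1 = 82 = 2 · 41.
g is a primitive root iff g^(82/q) ≢ 1 (mod 83) for each prime q ∈ {2, 41}.
g = 2: 2^41 ≡ 82; 2^2 ≡ 4 — none is 1, so 2 is a primitive root.
So 2 is the smallest generator of (Z/83Z)^×.

2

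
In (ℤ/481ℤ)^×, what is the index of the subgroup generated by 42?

By Lagrange's theorem, ord_481(42) divides φ(481) = φ(13·37) = (13−1)·(37−1) = 12·36 = 432 = 2^4 · 3^3.
Divisors of 432: 1, 2, 3, 4, 6, 8, 9, 12, 16, 18, 24, 27, 36, 48, 54, 72, 108, 144, 216, 432.
Compute 42^d (mod 481) for the divisors d until we hit 1:
42^1 ≡ 42
42^2 ≡ 321
42^3 ≡ 14
42^4 ≡ 107
42^6 ≡ 196
42^8 ≡ 386
42^9 ≡ 339
42^12 ≡ 417
42^16 ≡ 367
42^18 ≡ 443
42^24 ≡ 248
42^27 ≡ 105
42^36 ≡ 1
So ord_481(42) = 36, hence |⟨42⟩| = 36.
Index = |(Z/481Z)^×| / |⟨42⟩| = 432 / 36 = 12.

12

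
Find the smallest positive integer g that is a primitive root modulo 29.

2

φ(29) = 29 − 1 = 28 = 2^2 · 7.
g is a primitive root iff g^(28/q) ≢ 1 (mod 29) for each prime q ∈ {2, 7}.
g = 2: 2^14 ≡ 28; 2^4 ≡ 16 — none is 1, so 2 is a primitive root.
The smallest primitive root modulo 29 is 2.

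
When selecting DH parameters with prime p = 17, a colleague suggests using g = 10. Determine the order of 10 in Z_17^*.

The order of 10 must divide φ(17) = 17 − 1 = 16 = 2^4.
Divisors of 16: 1, 2, 4, 8, 16.
Test each divisor d:
10^1 ≡ 10
10^2 ≡ 15
10^4 ≡ 4
10^8 ≡ 16
10^16 ≡ 1
Hence ord(10) = 16.

16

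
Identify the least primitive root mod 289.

φ(289) = φ(17^2) = 17·(17−1) = 272 = 2^4 · 17.
g is a primitive root iff g^(272/q) ≢ 1 (mod 289) for each prime q ∈ {2, 17}.
g = 2: 2^136 ≡ 1 — hits 1, so not a primitive root.
g = 3: 3^136 ≡ 288; 3^16 ≡ 171 — none is 1, so 3 is a primitive root.
Hence the least primitive root of 289 is 3.

3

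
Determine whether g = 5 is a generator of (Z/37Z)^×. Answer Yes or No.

Yes

φ(37) = 37 − 1 = 36 = 2^2 · 3^2.
It suffices to check that the order of 5 is not a proper divisor of 36: compute 5^(36/q) for q ∈ {2, 3}.
5^18 ≡ 36 (mod 37)  [q = 2: ≢ 1 ✓]
5^12 ≡ 10 (mod 37)  [q = 3: ≢ 1 ✓]
All checks pass, so 5 has order 36 and is a primitive root modulo 37.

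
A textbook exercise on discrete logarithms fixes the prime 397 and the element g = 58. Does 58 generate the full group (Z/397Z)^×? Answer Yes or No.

Yes

φ(397) = 397 − 1 = 396 = 2^2 · 3^2 · 11.
58 is a primitive root mod 397 iff 58^(φ(397)/q) ≢ 1 for every prime q | φ(397), i.e. q ∈ {2, 3, 11}.
58^198 ≡ 396 (mod 397)  [q = 2: ≢ 1 ✓]
58^132 ≡ 34 (mod 397)  [q = 3: ≢ 1 ✓]
58^36 ≡ 333 (mod 397)  [q = 11: ≢ 1 ✓]
All checks pass, so 58 has order 396 and is a primitive root modulo 397.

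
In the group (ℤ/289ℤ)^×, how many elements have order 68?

φ(289) = φ(17^2) = 17·(17−1) = 272 = 2^4 · 17.
(Z/289Z)^× is cyclic (|G| = 272); a cyclic group of order m has exactly φ(d) elements of each order d | m, and none otherwise.
68 = 2^2 · 17 divides 272, and φ(68) = 32.

32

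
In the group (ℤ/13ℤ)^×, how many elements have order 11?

0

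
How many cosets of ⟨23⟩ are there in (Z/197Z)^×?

The order of 23 must divide φ(197) = 197 − 1 = 196 = 2^2 · 7^2.
Divisors of 196: 1, 2, 4, 7, 14, 28, 49, 98, 196.
Evaluate successive powers at the divisors of 196:
23^1 ≡ 23 (mod 197)
23^2 ≡ 135 (mod 197)
23^4 ≡ 101 (mod 197)
23^7 ≡ 178 (mod 197)
23^14 ≡ 164 (mod 197)
23^28 ≡ 104 (mod 197)
23^49 ≡ 1 (mod 197) ✓
The order of 23 is 49, so the subgroup it generates has 49 elements.
[(Z/197Z)^× : ⟨23⟩] = 196/49 = 4.

4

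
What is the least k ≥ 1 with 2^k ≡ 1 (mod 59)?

58

ord(2) | φ(59) = 59 − 1 = 58 = 2 · 29.
Divisors of 58: 1, 2, 29, 58.
Check 2^d mod 59 for each divisor in increasing order:
2^1 ≡ 2 (mod 59)
2^2 ≡ 4 (mod 59)
2^29 ≡ 58 (mod 59)
2^58 ≡ 1 (mod 59) ✓
The smallest such exponent is 58, so the order of 2 is 58.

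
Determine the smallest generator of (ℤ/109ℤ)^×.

6

φ(109) = 109 − 1 = 108 = 2^2 · 3^3.
Test candidates g = 2, 3, … against the prime factors q ∈ {2, 3} of φ(109): g is a generator iff g^(108/q) ≢ 1 for every such q.
g = 2: 2^54 ≡ 108; 2^36 ≡ 1 — hits 1, so not a primitive root.
g = 3: 3^54 ≡ 1 — hits 1, so not a primitive root.
g = 4: 4^54 ≡ 1 — hits 1, so not a primitive root.
g = 5: 5^54 ≡ 1 — hits 1, so not a primitive root.
g = 6: 6^54 ≡ 108; 6^36 ≡ 63 — none is 1, so 6 is a primitive root.
Hence the least primitive root of 109 is 6.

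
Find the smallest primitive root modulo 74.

5

φ(74) = φ(2)·φ(37) = 1·36 = 36 = 2^2 · 3^2.
Test candidates g = 2, 3, … against the prime factors q ∈ {2, 3} of φ(74): g is a generator iff g^(36/q) ≢ 1 for every such q.
g = 2: gcd(2, 74) = 2 > 1, not a unit — skip.
g = 3: 3^18 ≡ 1 — hits 1, so not a primitive root.
g = 4: gcd(4, 74) = 2 > 1, not a unit — skip.
g = 5: 5^18 ≡ 73; 5^12 ≡ 47 — none is 1, so 5 is a primitive root.
Hence the least primitive root of 74 is 5.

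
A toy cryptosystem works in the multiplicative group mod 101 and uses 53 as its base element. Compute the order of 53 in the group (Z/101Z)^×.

Since 53 ∈ (Z/101Z)^×, its order divides φ(101) = 101 − 1 = 100 = 2^2 · 5^2.
Divisors of 100: 1, 2, 4, 5, 10, 20, 25, 50, 100.
Evaluate successive powers at the divisors of 100:
53^1 ≡ 53 (mod 101)
53^2 ≡ 82 (mod 101)
53^4 ≡ 58 (mod 101)
53^5 ≡ 44 (mod 101)
53^10 ≡ 17 (mod 101)
53^20 ≡ 87 (mod 101)
53^25 ≡ 91 (mod 101)
53^50 ≡ 100 (mod 101)
53^100 ≡ 1 (mod 101) ✓
Hence ord(53) = 100.

100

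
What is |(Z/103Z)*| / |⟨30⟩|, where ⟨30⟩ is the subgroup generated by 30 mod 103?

6

ord(30) | φ(103) = 103 − 1 = 102 = 2 · 3 · 17.
Divisors of 102: 1, 2, 3, 6, 17, 34, 51, 102.
Compute 30^d (mod 103) for the divisors d until we hit 1:
30^1 ≡ 30 (mod 103)
30^2 ≡ 76 (mod 103)
30^3 ≡ 14 (mod 103)
30^6 ≡ 93 (mod 103)
30^17 ≡ 1 (mod 103) ✓
The order of 30 is 17, so the subgroup it generates has 17 elements.
Index = |(Z/103Z)^×| / |⟨30⟩| = 102 / 17 = 6.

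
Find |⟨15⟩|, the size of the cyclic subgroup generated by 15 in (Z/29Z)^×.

28

By Lagrange's theorem, ord_29(15) divides φ(29) = 29 − 1 = 28 = 2^2 · 7.
Divisors of 28: 1, 2, 4, 7, 14, 28.
Check 15^d mod 29 for each divisor in increasing order:
15^1 ≡ 15
15^2 ≡ 22
15^4 ≡ 20
15^7 ≡ 17
15^14 ≡ 28
15^28 ≡ 1
So ord_29(15) = 28.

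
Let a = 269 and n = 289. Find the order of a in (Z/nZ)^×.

ord(269) | φ(289) = φ(17^2) = 17·(17−1) = 272 = 2^4 · 17.
Divisors of 272: 1, 2, 4, 8, 16, 17, 34, 68, 136, 272.
Evaluate successive powers at the divisors of 272:
269^1 ≡ 269
269^2 ≡ 111
269^4 ≡ 183
269^8 ≡ 254
269^16 ≡ 69
269^17 ≡ 65
269^34 ≡ 179
269^68 ≡ 251
269^136 ≡ 288
269^272 ≡ 1
Therefore the multiplicative order of 269 modulo 289 is 272.

272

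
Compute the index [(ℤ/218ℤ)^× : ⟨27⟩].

12

The order of 27 must divide φ(218) = φ(2)·φ(109) = 1·108 = 108 = 2^2 · 3^3.
Divisors of 108: 1, 2, 3, 4, 6, 9, 12, 18, 27, 36, 54, 108.
Check 27^d mod 218 for each divisor in increasing order:
27^1 ≡ 27 (mod 218)
27^2 ≡ 75 (mod 218)
27^3 ≡ 63 (mod 218)
27^4 ≡ 175 (mod 218)
27^6 ≡ 45 (mod 218)
27^9 ≡ 1 (mod 218) ✓
So ord_218(27) = 9, hence |⟨27⟩| = 9.
[(Z/218Z)^× : ⟨27⟩] = 108/9 = 12.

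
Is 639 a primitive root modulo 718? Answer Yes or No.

Yes

φ(718) = φ(2)·φ(359) = 1·358 = 358 = 2 · 179.
Test 639^(358/q) mod 718 for each prime factor q of 358:
639^179 ≡ 717 (mod 718)  [q = 2: ≢ 1 ✓]
639^2 ≡ 497 (mod 718)  [q = 179: ≢ 1 ✓]
All checks pass, so 639 has order 358 and is a primitive root modulo 718.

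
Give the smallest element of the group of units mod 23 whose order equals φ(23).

5

φ(23) = 23 − 1 = 22 = 2 · 11.
g is a primitive root iff g^(22/q) ≢ 1 (mod 23) for each prime q ∈ {2, 11}.
g = 2: 2^11 ≡ 1 — hits 1, so not a primitive root.
g = 3: 3^11 ≡ 1 — hits 1, so not a primitive root.
g = 4: 4^11 ≡ 1 — hits 1, so not a primitive root.
g = 5: 5^11 ≡ 22; 5^2 ≡ 2 — none is 1, so 5 is a primitive root.
So 5 is the smallest generator of (Z/23Z)^×.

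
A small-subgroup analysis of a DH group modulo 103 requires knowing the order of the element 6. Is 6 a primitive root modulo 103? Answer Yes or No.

Yes

φ(103) = 103 − 1 = 102 = 2 · 3 · 17.
Test 6^(102/q) mod 103 for each prime factor q of 102:
6^51 ≡ 102 (mod 103)  [q = 2: ≢ 1 ✓]
6^34 ≡ 46 (mod 103)  [q = 3: ≢ 1 ✓]
6^6 ≡ 100 (mod 103)  [q = 17: ≢ 1 ✓]
All checks pass, so 6 has order 102 and is a primitive root modulo 103.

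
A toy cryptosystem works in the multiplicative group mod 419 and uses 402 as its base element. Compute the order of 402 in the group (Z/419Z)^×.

209

ord(402) | φ(419) = 419 − 1 = 418 = 2 · 11 · 19.
Divisors of 418: 1, 2, 11, 19, 22, 38, 209, 418.
Evaluate successive powers at the divisors of 418:
402^1 ≡ 402 (mod 419)
402^2 ≡ 289 (mod 419)
402^11 ≡ 199 (mod 419)
402^19 ≡ 348 (mod 419)
402^22 ≡ 215 (mod 419)
402^38 ≡ 13 (mod 419)
402^209 ≡ 1 (mod 419) ✓
So ord_419(402) = 209.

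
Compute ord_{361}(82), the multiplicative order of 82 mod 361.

171

The order of 82 must divide φ(361) = φ(19^2) = 19·(19−1) = 342 = 2 · 3^2 · 19.
Divisors of 342: 1, 2, 3, 6, 9, 18, 19, 38, 57, 114, 171, 342.
Test each divisor d:
82^1 ≡ 82 (mod 361)
82^2 ≡ 226 (mod 361)
82^3 ≡ 121 (mod 361)
82^6 ≡ 201 (mod 361)
82^9 ≡ 134 (mod 361)
82^18 ≡ 267 (mod 361)
82^19 ≡ 234 (mod 361)
82^38 ≡ 245 (mod 361)
82^57 ≡ 292 (mod 361)
82^114 ≡ 68 (mod 361)
82^171 ≡ 1 (mod 361) ✓
The smallest such exponent is 171, so the order of 82 is 171.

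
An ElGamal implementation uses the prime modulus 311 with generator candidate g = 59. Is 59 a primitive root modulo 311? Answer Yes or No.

φ(311) = 311 − 1 = 310 = 2 · 5 · 31.
It suffices to check that the order of 59 is not a proper divisor of 310: compute 59^(310/q) for q ∈ {2, 5, 31}.
59^155 ≡ 310 (mod 311)  [q = 2: ≢ 1 ✓]
59^62 ≡ 52 (mod 311)  [q = 5: ≢ 1 ✓]
59^10 ≡ 169 (mod 311)  [q = 31: ≢ 1 ✓]
Every test exponent gives a nontrivial residue, hence 59 generates the full group.

Yes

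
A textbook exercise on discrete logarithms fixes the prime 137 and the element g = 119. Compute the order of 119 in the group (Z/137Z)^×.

By Lagrange's theorem, ord_137(119) divides φ(137) = 137 − 1 = 136 = 2^3 · 17.
Divisors of 136: 1, 2, 4, 8, 17, 34, 68, 136.
Test each divisor d:
119^1 ≡ 119
119^2 ≡ 50
119^4 ≡ 34
119^8 ≡ 60
119^17 ≡ 1
So ord_137(119) = 17.

17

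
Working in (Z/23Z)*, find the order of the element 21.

The order of 21 must divide φ(23) = 23 − 1 = 22 = 2 · 11.
Divisors of 22: 1, 2, 11, 22.
Compute 21^d (mod 23) for the divisors d until we hit 1:
21^1 ≡ 21 (mod 23)
21^2 ≡ 4 (mod 23)
21^11 ≡ 22 (mod 23)
21^22 ≡ 1 (mod 23) ✓
Hence ord(21) = 22.

22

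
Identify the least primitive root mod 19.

φ(19) = 19 − 1 = 18 = 2 · 3^2.
Test candidates g = 2, 3, … against the prime factors q ∈ {2, 3} of φ(19): g is a generator iff g^(18/q) ≢ 1 for every such q.
g = 2: 2^9 ≡ 18; 2^6 ≡ 7 — none is 1, so 2 is a primitive root.
So 2 is the smallest generator of (Z/19Z)^×.

2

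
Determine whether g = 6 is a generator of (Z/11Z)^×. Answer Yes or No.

φ(11) = 11 − 1 = 10 = 2 · 5.
6 is a primitive root mod 11 iff 6^(φ(11)/q) ≢ 1 for every prime q | φ(11), i.e. q ∈ {2, 5}.
6^5 ≡ 10 (mod 11)  [q = 2: ≢ 1 ✓]
6^2 ≡ 3 (mod 11)  [q = 5: ≢ 1 ✓]
None equal 1, so ord_11(6) = 10: 6 is a primitive root.

Yes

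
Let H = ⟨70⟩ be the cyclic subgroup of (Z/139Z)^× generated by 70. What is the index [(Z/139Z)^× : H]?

The order of 70 must divide φ(139) = 139 − 1 = 138 = 2 · 3 · 23.
Divisors of 138: 1, 2, 3, 6, 23, 46, 69, 138.
Compute 70^d (mod 139) for the divisors d until we hit 1:
70^1 ≡ 70 (mod 139)
70^2 ≡ 35 (mod 139)
70^3 ≡ 87 (mod 139)
70^6 ≡ 63 (mod 139)
70^23 ≡ 43 (mod 139)
70^46 ≡ 42 (mod 139)
70^69 ≡ 138 (mod 139)
70^138 ≡ 1 (mod 139) ✓
So ord_139(70) = 138, hence |⟨70⟩| = 138.
Index = |(Z/139Z)^×| / |⟨70⟩| = 138 / 138 = 1.

1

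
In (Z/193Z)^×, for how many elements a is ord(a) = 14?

0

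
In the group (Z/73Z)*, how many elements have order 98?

0

φ(73) = 73 − 1 = 72 = 2^3 · 3^2.
In a cyclic group of order 72, there are φ(d) elements of order d for each divisor d of 72, and zero for non-divisors.
Here 72 is not a multiple of 98, so there are no elements of order 98.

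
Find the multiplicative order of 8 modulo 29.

28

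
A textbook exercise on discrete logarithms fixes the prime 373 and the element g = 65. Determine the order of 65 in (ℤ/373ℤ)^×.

372

Since 65 ∈ (Z/373Z)^×, its order divides φ(373) = 373 − 1 = 372 = 2^2 · 3 · 31.
Divisors of 372: 1, 2, 3, 4, 6, 12, 31, 62, 93, 124, 186, 372.
Check 65^d mod 373 for each divisor in increasing order:
65^1 ≡ 65
65^2 ≡ 122
65^3 ≡ 97
65^4 ≡ 337
65^6 ≡ 84
65^12 ≡ 342
65^31 ≡ 69
65^62 ≡ 285
65^93 ≡ 269
65^124 ≡ 284
65^186 ≡ 372
65^372 ≡ 1
Therefore the multiplicative order of 65 modulo 373 is 372.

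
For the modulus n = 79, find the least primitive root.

3

φ(79) = 79 − 1 = 78 = 2 · 3 · 13.
Test candidates g = 2, 3, … against the prime factors q ∈ {2, 3, 13} of φ(79): g is a generator iff g^(78/q) ≢ 1 for every such q.
g = 2: 2^39 ≡ 1 — hits 1, so not a primitive root.
g = 3: 3^39 ≡ 78; 3^26 ≡ 23; 3^6 ≡ 18 — none is 1, so 3 is a primitive root.
Hence the least primitive root of 79 is 3.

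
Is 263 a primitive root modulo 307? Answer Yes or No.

Yes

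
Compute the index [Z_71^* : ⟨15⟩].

2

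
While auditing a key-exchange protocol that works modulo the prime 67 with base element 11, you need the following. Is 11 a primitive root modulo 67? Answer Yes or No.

Yes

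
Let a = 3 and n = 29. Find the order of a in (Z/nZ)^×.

28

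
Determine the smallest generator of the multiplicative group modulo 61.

2

φ(61) = 61 − 1 = 60 = 2^2 · 3 · 5.
g is a primitive root iff g^(60/q) ≢ 1 (mod 61) for each prime q ∈ {2, 3, 5}.
g = 2: 2^30 ≡ 60; 2^20 ≡ 47; 2^12 ≡ 9 — none is 1, so 2 is a primitive root.
Hence the least primitive root of 61 is 2.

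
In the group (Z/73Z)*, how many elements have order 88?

0

φ(73) = 73 − 1 = 72 = 2^3 · 3^2.
Since (Z/73Z)^× is cyclic of order 72, the number of elements of order d is φ(d) when d | 72 and 0 otherwise.
Since 88 ∤ 72, the count is 0.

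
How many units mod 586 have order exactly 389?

0

φ(586) = φ(2)·φ(293) = 1·292 = 292 = 2^2 · 73.
(Z/586Z)^× is cyclic (|G| = 292); a cyclic group of order m has exactly φ(d) elements of each order d | m, and none otherwise.
Here 292 is not a multiple of 389, so there are no elements of order 389.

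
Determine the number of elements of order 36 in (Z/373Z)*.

0

φ(373) = 373 − 1 = 372 = 2^2 · 3 · 31.
In a cyclic group of order 372, there are φ(d) elements of order d for each divisor d of 372, and zero for non-divisors.
Here 372 is not a multiple of 36, so there are no elements of order 36.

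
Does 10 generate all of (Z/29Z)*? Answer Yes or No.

φ(29) = 29 − 1 = 28 = 2^2 · 7.
Test 10^(28/q) mod 29 for each prime factor q of 28:
10^14 ≡ 28 (mod 29)  [q = 2: ≢ 1 ✓]
10^4 ≡ 24 (mod 29)  [q = 7: ≢ 1 ✓]
All checks pass, so 10 has order 28 and is a primitive root modulo 29.

Yes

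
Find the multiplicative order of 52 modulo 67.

22

The order of 52 must divide φ(67) = 67 − 1 = 66 = 2 · 3 · 11.
Divisors of 66: 1, 2, 3, 6, 11, 22, 33, 66.
Check 52^d mod 67 for each divisor in increasing order:
52^1 ≡ 52 (mod 67)
52^2 ≡ 24 (mod 67)
52^3 ≡ 42 (mod 67)
52^6 ≡ 22 (mod 67)
52^11 ≡ 66 (mod 67)
52^22 ≡ 1 (mod 67) ✓
Hence ord(52) = 22.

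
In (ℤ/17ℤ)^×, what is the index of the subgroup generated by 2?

The order of 2 must divide φ(17) = 17 − 1 = 16 = 2^4.
Divisors of 16: 1, 2, 4, 8, 16.
Check 2^d mod 17 for each divisor in increasing order:
2^1 ≡ 2
2^2 ≡ 4
2^4 ≡ 16
2^8 ≡ 1
Thus |⟨2⟩| = ord(2) = 8.
Index = |(Z/17Z)^×| / |⟨2⟩| = 16 / 8 = 2.

2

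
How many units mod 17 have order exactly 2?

φ(17) = 17 − 1 = 16 = 2^4.
In a cyclic group of order 16, there are φ(d) elements of order d for each divisor d of 16, and zero for non-divisors.
2 | 16, and φ(2) = 2 − 1 = 1.

1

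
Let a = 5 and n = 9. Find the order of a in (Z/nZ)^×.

By Lagrange's theorem, ord_9(5) divides φ(9) = φ(3^2) = 3·(3−1) = 6 = 2 · 3.
Divisors of 6: 1, 2, 3, 6.
Compute 5^d (mod 9) for the divisors d until we hit 1:
5^1 ≡ 5 (mod 9)
5^2 ≡ 7 (mod 9)
5^3 ≡ 8 (mod 9)
5^6 ≡ 1 (mod 9) ✓
Hence ord(5) = 6.

6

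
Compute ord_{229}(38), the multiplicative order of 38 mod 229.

By Lagrange's theorem, ord_229(38) divides φ(229) = 229 − 1 = 228 = 2^2 · 3 · 19.
Divisors of 228: 1, 2, 3, 4, 6, 12, 19, 38, 57, 76, 114, 228.
Check 38^d mod 229 for each divisor in increasing order:
38^1 ≡ 38
38^2 ≡ 70
38^3 ≡ 141
38^4 ≡ 91
38^6 ≡ 187
38^12 ≡ 161
38^19 ≡ 211
38^38 ≡ 95
38^57 ≡ 122
38^76 ≡ 94
38^114 ≡ 228
38^228 ≡ 1
Therefore the multiplicative order of 38 modulo 229 is 228.

228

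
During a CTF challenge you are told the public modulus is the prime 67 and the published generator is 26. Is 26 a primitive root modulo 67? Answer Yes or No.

No

φ(67) = 67 − 1 = 66 = 2 · 3 · 11.
Test 26^(66/q) mod 67 for each prime factor q of 66:
26^33 ≡ 1 (mod 67)  [q = 2: ≡ 1 ✗]
26^22 ≡ 29 (mod 67)  [q = 3: ≢ 1 ✓]
26^6 ≡ 15 (mod 67)  [q = 11: ≢ 1 ✓]
26^33 ≡ 1 shows ord(26) | 33, strictly less than φ(67); not a primitive root.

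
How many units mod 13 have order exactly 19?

φ(13) = 13 − 1 = 12 = 2^2 · 3.
Since (Z/13Z)^× is cyclic of order 12, the number of elements of order d is φ(d) when d | 12 and 0 otherwise.
Since 19 ∤ 12, the count is 0.

0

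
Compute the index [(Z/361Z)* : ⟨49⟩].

6

The order of 49 must divide φ(361) = φ(19^2) = 19·(19−1) = 342 = 2 · 3^2 · 19.
Divisors of 342: 1, 2, 3, 6, 9, 18, 19, 38, 57, 114, 171, 342.
Evaluate successive powers at the divisors of 342:
49^1 ≡ 49 (mod 361)
49^2 ≡ 235 (mod 361)
49^3 ≡ 324 (mod 361)
49^6 ≡ 286 (mod 361)
49^9 ≡ 248 (mod 361)
49^18 ≡ 134 (mod 361)
49^19 ≡ 68 (mod 361)
49^38 ≡ 292 (mod 361)
49^57 ≡ 1 (mod 361) ✓
The order of 49 is 57, so the subgroup it generates has 57 elements.
[(Z/361Z)^× : ⟨49⟩] = 342/57 = 6.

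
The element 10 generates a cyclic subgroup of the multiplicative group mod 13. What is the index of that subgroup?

2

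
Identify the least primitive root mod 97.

5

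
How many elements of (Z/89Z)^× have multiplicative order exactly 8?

4

φ(89) = 89 − 1 = 88 = 2^3 · 11.
Since (Z/89Z)^× is cyclic of order 88, the number of elements of order d is φ(d) when d | 88 and 0 otherwise.
8 = 2^3 divides 88, and φ(8) = 4.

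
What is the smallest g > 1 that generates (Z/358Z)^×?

7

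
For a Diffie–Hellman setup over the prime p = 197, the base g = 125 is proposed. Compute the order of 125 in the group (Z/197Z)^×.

By Lagrange's theorem, ord_197(125) divides φ(197) = 197 − 1 = 196 = 2^2 · 7^2.
Divisors of 196: 1, 2, 4, 7, 14, 28, 49, 98, 196.
Check 125^d mod 197 for each divisor in increasing order:
125^1 ≡ 125
125^2 ≡ 62
125^4 ≡ 101
125^7 ≡ 69
125^14 ≡ 33
125^28 ≡ 104
125^49 ≡ 14
125^98 ≡ 196
125^196 ≡ 1
So ord_197(125) = 196.

196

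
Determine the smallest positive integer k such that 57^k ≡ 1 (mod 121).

Since 57 ∈ (Z/121Z)^×, its order divides φ(121) = φ(11^2) = 11·(11−1) = 110 = 2 · 5 · 11.
Divisors of 110: 1, 2, 5, 10, 11, 22, 55, 110.
Evaluate successive powers at the divisors of 110:
57^1 ≡ 57 (mod 121)
57^2 ≡ 103 (mod 121)
57^5 ≡ 76 (mod 121)
57^10 ≡ 89 (mod 121)
57^11 ≡ 112 (mod 121)
57^22 ≡ 81 (mod 121)
57^55 ≡ 120 (mod 121)
57^110 ≡ 1 (mod 121) ✓
So ord_121(57) = 110.

110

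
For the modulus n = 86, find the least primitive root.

3

φ(86) = φ(2)·φ(43) = 1·42 = 42 = 2 · 3 · 7.
Test candidates g = 2, 3, … against the prime factors q ∈ {2, 3, 7} of φ(86): g is a generator iff g^(42/q) ≢ 1 for every such q.
g = 2: gcd(2, 86) = 2 > 1, not a unit — skip.
g = 3: 3^21 ≡ 85; 3^14 ≡ 79; 3^6 ≡ 41 — none is 1, so 3 is a primitive root.
So 3 is the smallest generator of (Z/86Z)^×.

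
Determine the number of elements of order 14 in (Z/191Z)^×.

0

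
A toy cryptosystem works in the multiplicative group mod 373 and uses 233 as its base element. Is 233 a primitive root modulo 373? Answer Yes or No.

No

φ(373) = 373 − 1 = 372 = 2^2 · 3 · 31.
233 is a primitive root mod 373 iff 233^(φ(373)/q) ≢ 1 for every prime q | φ(373), i.e. q ∈ {2, 3, 31}.
233^186 ≡ 372 (mod 373)  [q = 2: ≢ 1 ✓]
233^124 ≡ 1 (mod 373)  [q = 3: ≡ 1 ✗]
233^12 ≡ 286 (mod 373)  [q = 31: ≢ 1 ✓]
The check at q = 3 fails, so 233 generates a proper subgroup.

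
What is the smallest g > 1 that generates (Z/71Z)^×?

7

φ(71) = 71 − 1 = 70 = 2 · 5 · 7.
g is a primitive root iff g^(70/q) ≢ 1 (mod 71) for each prime q ∈ {2, 5, 7}.
g = 2: 2^35 ≡ 1 — hits 1, so not a primitive root.
g = 3: 3^35 ≡ 1 — hits 1, so not a primitive root.
g = 4: 4^35 ≡ 1 — hits 1, so not a primitive root.
g = 5: 5^35 ≡ 1 — hits 1, so not a primitive root.
g = 6: 6^35 ≡ 1 — hits 1, so not a primitive root.
g = 7: 7^35 ≡ 70; 7^14 ≡ 54; 7^10 ≡ 45 — none is 1, so 7 is a primitive root.
So 7 is the smallest generator of (Z/71Z)^×.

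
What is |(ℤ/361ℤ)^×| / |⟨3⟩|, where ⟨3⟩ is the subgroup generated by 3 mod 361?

1

ord(3) | φ(361) = φ(19^2) = 19·(19−1) = 342 = 2 · 3^2 · 19.
Divisors of 342: 1, 2, 3, 6, 9, 18, 19, 38, 57, 114, 171, 342.
Compute 3^d (mod 361) for the divisors d until we hit 1:
3^1 ≡ 3
3^2 ≡ 9
3^3 ≡ 27
3^6 ≡ 7
3^9 ≡ 189
3^18 ≡ 343
3^19 ≡ 307
3^38 ≡ 28
3^57 ≡ 293
3^114 ≡ 292
3^171 ≡ 360
3^342 ≡ 1
So ord_361(3) = 342, hence |⟨3⟩| = 342.
Index = |(Z/361Z)^×| / |⟨3⟩| = 342 / 342 = 1.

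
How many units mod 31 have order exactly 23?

0

φ(31) = 31 − 1 = 30 = 2 · 3 · 5.
In a cyclic group of order 30, there are φ(d) elements of order d for each divisor d of 30, and zero for non-divisors.
Here 30 is not a multiple of 23, so there are no elements of order 23.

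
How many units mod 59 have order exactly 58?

28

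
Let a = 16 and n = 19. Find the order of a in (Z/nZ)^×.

The order of 16 must divide φ(19) = 19 − 1 = 18 = 2 · 3^2.
Divisors of 18: 1, 2, 3, 6, 9, 18.
Compute 16^d (mod 19) for the divisors d until we hit 1:
16^1 ≡ 16 (mod 19)
16^2 ≡ 9 (mod 19)
16^3 ≡ 11 (mod 19)
16^6 ≡ 7 (mod 19)
16^9 ≡ 1 (mod 19) ✓
So ord_19(16) = 9.

9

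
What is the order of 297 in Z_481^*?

12

Since 297 ∈ (Z/481Z)^×, its order divides φ(481) = φ(13·37) = (13−1)·(37−1) = 12·36 = 432 = 2^4 · 3^3.
Divisors of 432: 1, 2, 3, 4, 6, 8, 9, 12, 16, 18, 24, 27, 36, 48, 54, 72, 108, 144, 216, 432.
Evaluate successive powers at the divisors of 432:
297^1 ≡ 297 (mod 481)
297^2 ≡ 186 (mod 481)
297^3 ≡ 408 (mod 481)
297^4 ≡ 445 (mod 481)
297^6 ≡ 38 (mod 481)
297^8 ≡ 334 (mod 481)
297^9 ≡ 112 (mod 481)
297^12 ≡ 1 (mod 481) ✓
Therefore the multiplicative order of 297 modulo 481 is 12.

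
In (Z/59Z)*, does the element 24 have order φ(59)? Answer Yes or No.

Yes

φ(59) = 59 − 1 = 58 = 2 · 29.
An element g generates (Z/59Z)^× iff g^(58/q) ≢ 1 (mod 59) for each prime q ∈ {2, 29}.
24^29 ≡ 58 (mod 59)  [q = 2: ≢ 1 ✓]
24^2 ≡ 45 (mod 59)  [q = 29: ≢ 1 ✓]
None equal 1, so ord_59(24) = 58: 24 is a primitive root.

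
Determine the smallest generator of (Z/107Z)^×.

φ(107) = 107 − 1 = 106 = 2 · 53.
g is a primitive root iff g^(106/q) ≢ 1 (mod 107) for each prime q ∈ {2, 53}.
g = 2: 2^53 ≡ 106; 2^2 ≡ 4 — none is 1, so 2 is a primitive root.
Hence the least primitive root of 107 is 2.

2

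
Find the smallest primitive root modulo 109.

φ(109) = 109 − 1 = 108 = 2^2 · 3^3.
Test candidates g = 2, 3, … against the prime factors q ∈ {2, 3} of φ(109): g is a generator iff g^(108/q) ≢ 1 for every such q.
g = 2: 2^54 ≡ 108; 2^36 ≡ 1 — hits 1, so not a primitive root.
g = 3: 3^54 ≡ 1 — hits 1, so not a primitive root.
g = 4: 4^54 ≡ 1 — hits 1, so not a primitive root.
g = 5: 5^54 ≡ 1 — hits 1, so not a primitive root.
g = 6: 6^54 ≡ 108; 6^36 ≡ 63 — none is 1, so 6 is a primitive root.
Hence the least primitive root of 109 is 6.

6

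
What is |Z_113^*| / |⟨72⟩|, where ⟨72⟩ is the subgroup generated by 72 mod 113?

2

The order of 72 must divide φ(113) = 113 − 1 = 112 = 2^4 · 7.
Divisors of 112: 1, 2, 4, 7, 8, 14, 16, 28, 56, 112.
Check 72^d mod 113 for each divisor in increasing order:
72^1 ≡ 72 (mod 113)
72^2 ≡ 99 (mod 113)
72^4 ≡ 83 (mod 113)
72^7 ≡ 69 (mod 113)
72^8 ≡ 109 (mod 113)
72^14 ≡ 15 (mod 113)
72^16 ≡ 16 (mod 113)
72^28 ≡ 112 (mod 113)
72^56 ≡ 1 (mod 113) ✓
Thus |⟨72⟩| = ord(72) = 56.
The index is φ(113) / ord(72) = 112 / 56 = 2.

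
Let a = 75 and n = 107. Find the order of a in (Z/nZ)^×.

53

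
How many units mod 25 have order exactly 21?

φ(25) = φ(5^2) = 5·(5−1) = 20 = 2^2 · 5.
In a cyclic group of order 20, there are φ(d) elements of order d for each divisor d of 20, and zero for non-divisors.
Here 20 is not a multiple of 21, so there are no elements of order 21.

0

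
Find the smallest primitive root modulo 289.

3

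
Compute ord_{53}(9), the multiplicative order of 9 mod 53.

Since 9 ∈ (Z/53Z)^×, its order divides φ(53) = 53 − 1 = 52 = 2^2 · 13.
Divisors of 52: 1, 2, 4, 13, 26, 52.
Check 9^d mod 53 for each divisor in increasing order:
9^1 ≡ 9 (mod 53)
9^2 ≡ 28 (mod 53)
9^4 ≡ 42 (mod 53)
9^13 ≡ 52 (mod 53)
9^26 ≡ 1 (mod 53) ✓
Hence ord(9) = 26.

26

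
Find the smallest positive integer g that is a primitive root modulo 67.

φ(67) = 67 − 1 = 66 = 2 · 3 · 11.
Test candidates g = 2, 3, … against the prime factors q ∈ {2, 3, 11} of φ(67): g is a generator iff g^(66/q) ≢ 1 for every such q.
g = 2: 2^33 ≡ 66; 2^22 ≡ 37; 2^6 ≡ 64 — none is 1, so 2 is a primitive root.
Hence the least primitive root of 67 is 2.

2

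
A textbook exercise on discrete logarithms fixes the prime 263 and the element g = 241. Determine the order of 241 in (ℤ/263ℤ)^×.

The order of 241 must divide φ(263) = 263 − 1 = 262 = 2 · 131.
Divisors of 262: 1, 2, 131, 262.
Check 241^d mod 263 for each divisor in increasing order:
241^1 ≡ 241 (mod 263)
241^2 ≡ 221 (mod 263)
241^131 ≡ 262 (mod 263)
241^262 ≡ 1 (mod 263) ✓
So ord_263(241) = 262.

262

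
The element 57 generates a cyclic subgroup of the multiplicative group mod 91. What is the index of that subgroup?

18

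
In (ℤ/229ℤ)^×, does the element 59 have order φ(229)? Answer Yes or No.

Yes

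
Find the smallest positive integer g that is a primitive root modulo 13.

2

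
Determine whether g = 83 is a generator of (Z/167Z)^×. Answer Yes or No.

φ(167) = 167 − 1 = 166 = 2 · 83.
It suffices to check that the order of 83 is not a proper divisor of 166: compute 83^(166/q) for q ∈ {2, 83}.
83^83 ≡ 166 (mod 167)  [q = 2: ≢ 1 ✓]
83^2 ≡ 42 (mod 167)  [q = 83: ≢ 1 ✓]
Every test exponent gives a nontrivial residue, hence 83 generates the full group.

Yes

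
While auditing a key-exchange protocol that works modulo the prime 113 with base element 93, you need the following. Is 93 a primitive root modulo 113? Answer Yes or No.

φ(113) = 113 − 1 = 112 = 2^4 · 7.
93 is a primitive root mod 113 iff 93^(φ(113)/q) ≢ 1 for every prime q | φ(113), i.e. q ∈ {2, 7}.
93^56 ≡ 112 (mod 113)  [q = 2: ≢ 1 ✓]
93^16 ≡ 28 (mod 113)  [q = 7: ≢ 1 ✓]
None equal 1, so ord_113(93) = 112: 93 is a primitive root.

Yes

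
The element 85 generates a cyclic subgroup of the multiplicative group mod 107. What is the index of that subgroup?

By Lagrange's theorem, ord_107(85) divides φ(107) = 107 − 1 = 106 = 2 · 53.
Divisors of 106: 1, 2, 53, 106.
Check 85^d mod 107 for each divisor in increasing order:
85^1 ≡ 85 (mod 107)
85^2 ≡ 56 (mod 107)
85^53 ≡ 1 (mod 107) ✓
The order of 85 is 53, so the subgroup it generates has 53 elements.
[(Z/107Z)^× : ⟨85⟩] = 106/53 = 2.

2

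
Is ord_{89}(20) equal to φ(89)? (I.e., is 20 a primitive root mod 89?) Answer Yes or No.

φ(89) = 89 − 1 = 88 = 2^3 · 11.
An element g generates (Z/89Z)^× iff g^(88/q) ≢ 1 (mod 89) for each prime q ∈ {2, 11}.
20^44 ≡ 1 (mod 89)  [q = 2: ≡ 1 ✗]
20^8 ≡ 39 (mod 89)  [q = 11: ≢ 1 ✓]
Since 20^44 ≡ 1, the order of 20 divides 44 < 88, so 20 is not a primitive root.

No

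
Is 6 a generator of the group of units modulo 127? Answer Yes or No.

Yes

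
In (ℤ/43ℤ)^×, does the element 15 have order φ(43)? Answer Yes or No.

φ(43) = 43 − 1 = 42 = 2 · 3 · 7.
Test 15^(42/q) mod 43 for each prime factor q of 42:
15^21 ≡ 1 (mod 43)  [q = 2: ≡ 1 ✗]
15^14 ≡ 6 (mod 43)  [q = 3: ≢ 1 ✓]
15^6 ≡ 11 (mod 43)  [q = 7: ≢ 1 ✓]
15^21 ≡ 1 shows ord(15) | 21, strictly less than φ(43); not a primitive root.

No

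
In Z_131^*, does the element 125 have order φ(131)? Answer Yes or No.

No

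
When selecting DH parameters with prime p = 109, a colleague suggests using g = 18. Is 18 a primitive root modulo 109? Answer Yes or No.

φ(109) = 109 − 1 = 108 = 2^2 · 3^3.
18 is a primitive root mod 109 iff 18^(φ(109)/q) ≢ 1 for every prime q | φ(109), i.e. q ∈ {2, 3}.
18^54 ≡ 108 (mod 109)  [q = 2: ≢ 1 ✓]
18^36 ≡ 45 (mod 109)  [q = 3: ≢ 1 ✓]
Every test exponent gives a nontrivial residue, hence 18 generates the full group.

Yes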